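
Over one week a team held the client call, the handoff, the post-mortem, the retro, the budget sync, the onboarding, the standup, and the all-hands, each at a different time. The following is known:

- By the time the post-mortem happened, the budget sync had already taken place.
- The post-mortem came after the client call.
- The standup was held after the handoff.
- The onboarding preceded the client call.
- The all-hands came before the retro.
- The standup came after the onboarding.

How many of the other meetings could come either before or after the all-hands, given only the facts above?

Forced after the all-hands: the retro.
That leaves the budget sync, the client call, the handoff, the onboarding, the post-mortem, and the standup with no forced order relative to the all-hands — 6.

6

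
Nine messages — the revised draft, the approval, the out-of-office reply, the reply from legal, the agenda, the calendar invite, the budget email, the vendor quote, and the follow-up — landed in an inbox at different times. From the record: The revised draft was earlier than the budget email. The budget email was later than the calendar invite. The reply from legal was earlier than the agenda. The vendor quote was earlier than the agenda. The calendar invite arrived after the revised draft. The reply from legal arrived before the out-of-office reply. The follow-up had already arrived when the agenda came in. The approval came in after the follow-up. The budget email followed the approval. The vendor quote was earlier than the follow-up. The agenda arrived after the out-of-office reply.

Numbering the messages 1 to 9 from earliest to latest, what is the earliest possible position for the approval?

3

The follow-up and the vendor quote must both come before the approval — 2 forced predecessors.
Nothing else is forced ahead of the approval, so its earliest slot is position 2 + 1 = 3.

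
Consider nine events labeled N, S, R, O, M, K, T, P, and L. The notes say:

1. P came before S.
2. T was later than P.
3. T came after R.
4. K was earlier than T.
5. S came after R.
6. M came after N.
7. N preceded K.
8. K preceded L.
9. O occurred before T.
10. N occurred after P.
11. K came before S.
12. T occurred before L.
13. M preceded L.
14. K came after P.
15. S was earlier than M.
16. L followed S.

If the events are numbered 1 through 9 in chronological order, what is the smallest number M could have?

K, N, P, R, and S must all come before M — 5 forced predecessors.
Nothing else is forced ahead of M, so its earliest slot is position 5 + 1 = 6.

6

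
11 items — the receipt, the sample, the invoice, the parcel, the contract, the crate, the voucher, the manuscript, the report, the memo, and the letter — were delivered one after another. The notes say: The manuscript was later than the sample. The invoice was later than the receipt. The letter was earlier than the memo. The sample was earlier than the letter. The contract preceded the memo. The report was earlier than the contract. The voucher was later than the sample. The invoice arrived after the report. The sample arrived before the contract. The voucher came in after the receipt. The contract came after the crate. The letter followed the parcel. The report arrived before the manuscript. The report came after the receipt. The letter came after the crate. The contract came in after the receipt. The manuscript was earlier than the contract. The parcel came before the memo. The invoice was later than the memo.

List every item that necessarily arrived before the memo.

Directly stated before the memo: the contract, the letter, and the parcel.
The crate reaches the memo via the crate → the letter → the memo.
The manuscript reaches the memo via the manuscript → the contract → the memo.
The receipt reaches the memo via the receipt → the contract → the memo.
Likewise the report and the sample each reach the memo by chaining the stated constraints.
No chain forces the voucher (or any of the others) ahead of the memo.

the contract, the crate, the letter, the manuscript, the parcel, the receipt, the report, the sample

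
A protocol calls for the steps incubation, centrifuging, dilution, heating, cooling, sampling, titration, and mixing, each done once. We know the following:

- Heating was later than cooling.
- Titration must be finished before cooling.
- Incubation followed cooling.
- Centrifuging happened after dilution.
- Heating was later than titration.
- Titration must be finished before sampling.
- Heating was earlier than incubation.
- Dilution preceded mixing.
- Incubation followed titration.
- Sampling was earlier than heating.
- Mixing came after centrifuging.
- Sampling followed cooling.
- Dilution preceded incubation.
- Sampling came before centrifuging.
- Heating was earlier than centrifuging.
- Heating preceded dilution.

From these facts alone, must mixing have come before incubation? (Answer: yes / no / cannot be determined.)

cannot be determined

No chain of stated constraints runs from mixing to incubation, and none runs from incubation to mixing either.
So the relative order of mixing and incubation is not fixed by the given facts.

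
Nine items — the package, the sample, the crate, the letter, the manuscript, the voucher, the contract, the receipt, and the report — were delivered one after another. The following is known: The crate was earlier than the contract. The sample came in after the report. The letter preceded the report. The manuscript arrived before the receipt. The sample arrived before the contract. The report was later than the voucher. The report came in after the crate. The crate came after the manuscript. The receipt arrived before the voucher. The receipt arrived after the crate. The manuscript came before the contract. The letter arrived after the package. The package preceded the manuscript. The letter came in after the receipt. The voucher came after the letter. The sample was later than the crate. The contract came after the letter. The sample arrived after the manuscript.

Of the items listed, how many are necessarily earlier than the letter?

Directly stated before the letter: the package and the receipt.
The crate reaches the letter via the crate → the receipt → the letter.
The manuscript reaches the letter via the manuscript → the receipt → the letter.
That's the crate, the manuscript, the package, and the receipt — 4 in all.

4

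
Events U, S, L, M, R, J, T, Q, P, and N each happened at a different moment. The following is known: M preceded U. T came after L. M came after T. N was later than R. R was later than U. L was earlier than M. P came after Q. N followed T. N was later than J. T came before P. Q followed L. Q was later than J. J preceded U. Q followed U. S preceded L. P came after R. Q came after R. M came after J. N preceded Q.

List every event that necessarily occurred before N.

Directly stated before N: J, R, and T.
L reaches N via L → T → N.
M reaches N via M → U → R → N.
S reaches N via S → L → T → N.
Likewise U reaches N by chaining the stated constraints.
No chain forces Q (or any of the others) ahead of N.

J, L, M, R, S, T, U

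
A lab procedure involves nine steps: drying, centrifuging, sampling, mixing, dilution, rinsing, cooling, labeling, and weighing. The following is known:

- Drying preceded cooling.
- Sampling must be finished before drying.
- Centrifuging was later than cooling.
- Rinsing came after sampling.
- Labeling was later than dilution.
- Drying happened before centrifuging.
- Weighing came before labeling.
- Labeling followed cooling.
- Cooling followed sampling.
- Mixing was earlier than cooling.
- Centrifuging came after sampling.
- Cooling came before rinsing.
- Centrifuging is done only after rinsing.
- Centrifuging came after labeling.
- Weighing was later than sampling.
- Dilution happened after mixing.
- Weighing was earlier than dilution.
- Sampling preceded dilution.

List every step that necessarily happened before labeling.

cooling, dilution, drying, mixing, sampling, weighing

Directly stated before labeling: cooling, dilution, and weighing.
Drying reaches labeling via drying → cooling → labeling.
Mixing reaches labeling via mixing → dilution → labeling.
Sampling reaches labeling via sampling → cooling → labeling.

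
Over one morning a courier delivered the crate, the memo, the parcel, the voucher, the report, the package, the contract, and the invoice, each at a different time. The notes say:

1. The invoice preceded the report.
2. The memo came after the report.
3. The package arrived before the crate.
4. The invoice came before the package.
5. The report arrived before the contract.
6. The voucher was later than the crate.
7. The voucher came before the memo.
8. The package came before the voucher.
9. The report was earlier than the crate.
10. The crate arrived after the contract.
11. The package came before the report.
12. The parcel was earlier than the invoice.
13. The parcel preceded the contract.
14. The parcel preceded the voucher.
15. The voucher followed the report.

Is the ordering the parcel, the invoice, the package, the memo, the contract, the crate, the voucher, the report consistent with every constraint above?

no

The constraints require the voucher before the memo, but in the proposed sequence the memo appears ahead of the voucher. That one violation is enough.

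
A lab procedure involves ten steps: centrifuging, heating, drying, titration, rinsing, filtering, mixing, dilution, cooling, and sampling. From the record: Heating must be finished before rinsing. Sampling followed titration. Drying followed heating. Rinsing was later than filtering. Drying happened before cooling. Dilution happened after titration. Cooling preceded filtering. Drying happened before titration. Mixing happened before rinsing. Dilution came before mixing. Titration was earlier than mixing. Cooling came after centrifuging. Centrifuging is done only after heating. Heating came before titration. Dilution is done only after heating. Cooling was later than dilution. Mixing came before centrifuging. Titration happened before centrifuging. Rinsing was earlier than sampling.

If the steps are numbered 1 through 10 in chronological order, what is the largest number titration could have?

Titration must come before centrifuging, cooling, dilution, filtering, mixing, rinsing, and sampling — 7 steps forced after it.
Everything else can be placed before titration in some valid order, so titration can sit as late as position 10 − 7 = 3.

3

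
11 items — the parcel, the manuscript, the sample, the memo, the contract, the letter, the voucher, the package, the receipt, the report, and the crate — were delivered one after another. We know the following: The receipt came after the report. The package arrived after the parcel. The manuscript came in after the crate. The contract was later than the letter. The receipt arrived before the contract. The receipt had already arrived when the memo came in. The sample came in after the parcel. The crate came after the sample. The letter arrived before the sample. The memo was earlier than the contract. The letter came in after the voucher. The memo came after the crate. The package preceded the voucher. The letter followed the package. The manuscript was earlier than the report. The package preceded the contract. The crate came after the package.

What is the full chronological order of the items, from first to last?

the parcel, the package, the voucher, the letter, the sample, the crate, the manuscript, the report, the receipt, the memo, the contract

The constraints fix every adjacent pair, so only one ordering works:
the parcel → the package → the voucher → the letter → the sample → the crate → the manuscript → the report → the receipt → the memo → the contract.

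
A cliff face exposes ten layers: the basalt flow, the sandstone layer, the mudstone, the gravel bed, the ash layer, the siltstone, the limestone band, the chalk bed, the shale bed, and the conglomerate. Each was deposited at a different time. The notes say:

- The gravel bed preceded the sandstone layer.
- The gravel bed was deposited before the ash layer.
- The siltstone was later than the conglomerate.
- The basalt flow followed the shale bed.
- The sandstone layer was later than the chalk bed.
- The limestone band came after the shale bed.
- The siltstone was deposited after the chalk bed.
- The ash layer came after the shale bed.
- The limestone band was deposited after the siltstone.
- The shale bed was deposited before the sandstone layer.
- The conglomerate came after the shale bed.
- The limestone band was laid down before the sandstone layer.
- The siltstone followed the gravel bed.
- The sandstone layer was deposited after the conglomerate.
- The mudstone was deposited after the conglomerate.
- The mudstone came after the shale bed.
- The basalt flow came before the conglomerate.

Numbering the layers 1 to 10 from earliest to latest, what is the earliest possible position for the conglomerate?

The basalt flow and the shale bed must both come before the conglomerate — 2 forced predecessors.
Nothing else is forced ahead of the conglomerate, so its earliest slot is position 2 + 1 = 3.

3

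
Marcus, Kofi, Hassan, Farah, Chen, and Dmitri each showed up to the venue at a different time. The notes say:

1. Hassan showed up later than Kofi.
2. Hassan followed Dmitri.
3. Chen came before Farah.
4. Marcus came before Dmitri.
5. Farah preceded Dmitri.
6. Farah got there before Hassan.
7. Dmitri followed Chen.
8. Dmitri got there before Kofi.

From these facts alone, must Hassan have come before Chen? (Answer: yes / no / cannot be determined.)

no

Tracing the constraints gives Chen → Dmitri → Hassan, so Chen must come before Hassan.
That means Hassan cannot be before Chen.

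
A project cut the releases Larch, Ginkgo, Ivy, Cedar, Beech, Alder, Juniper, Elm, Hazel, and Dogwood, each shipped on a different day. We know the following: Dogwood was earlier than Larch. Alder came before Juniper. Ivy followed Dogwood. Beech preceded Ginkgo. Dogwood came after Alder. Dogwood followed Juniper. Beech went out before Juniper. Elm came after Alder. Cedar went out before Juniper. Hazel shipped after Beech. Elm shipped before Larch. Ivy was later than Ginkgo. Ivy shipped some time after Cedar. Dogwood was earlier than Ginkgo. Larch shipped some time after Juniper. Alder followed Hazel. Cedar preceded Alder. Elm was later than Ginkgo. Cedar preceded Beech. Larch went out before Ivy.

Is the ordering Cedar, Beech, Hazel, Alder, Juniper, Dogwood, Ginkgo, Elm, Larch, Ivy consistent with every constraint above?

Check each stated constraint against the proposed order — e.g. Beech is ahead of Ginkgo; Cedar is ahead of Ivy. Every pair is in the required order; nothing is violated.

yes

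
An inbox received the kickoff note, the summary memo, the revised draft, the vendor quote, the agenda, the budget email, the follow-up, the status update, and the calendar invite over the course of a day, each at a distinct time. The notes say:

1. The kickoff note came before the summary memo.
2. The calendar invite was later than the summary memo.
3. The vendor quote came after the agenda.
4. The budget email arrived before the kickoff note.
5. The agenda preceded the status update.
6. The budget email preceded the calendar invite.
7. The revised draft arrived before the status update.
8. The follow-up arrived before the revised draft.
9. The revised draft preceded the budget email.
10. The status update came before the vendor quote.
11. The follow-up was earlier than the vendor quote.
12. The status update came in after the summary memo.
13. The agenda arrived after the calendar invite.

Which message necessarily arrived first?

the follow-up

The follow-up has a chain of constraints placing it before every other message, so the follow-up must be first.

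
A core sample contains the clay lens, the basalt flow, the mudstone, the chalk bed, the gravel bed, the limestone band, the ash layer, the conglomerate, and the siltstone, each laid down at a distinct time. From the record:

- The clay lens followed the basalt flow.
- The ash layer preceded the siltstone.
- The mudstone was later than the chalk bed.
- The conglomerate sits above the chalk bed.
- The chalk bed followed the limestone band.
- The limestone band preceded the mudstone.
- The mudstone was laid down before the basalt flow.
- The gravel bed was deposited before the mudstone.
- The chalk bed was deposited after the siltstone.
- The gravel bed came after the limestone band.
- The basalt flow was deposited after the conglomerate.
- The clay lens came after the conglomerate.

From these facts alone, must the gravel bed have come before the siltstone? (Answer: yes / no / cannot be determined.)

No chain of stated constraints runs from the gravel bed to the siltstone, and none runs from the siltstone to the gravel bed either.
So the relative order of the gravel bed and the siltstone is not fixed by the given facts.

cannot be determined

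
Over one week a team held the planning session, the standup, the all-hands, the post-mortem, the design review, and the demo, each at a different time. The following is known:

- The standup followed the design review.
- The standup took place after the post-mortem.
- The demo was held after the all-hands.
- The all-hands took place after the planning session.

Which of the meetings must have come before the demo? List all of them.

Directly stated before the demo: the all-hands.
The planning session reaches the demo via the planning session → the all-hands → the demo.
No chain forces the design review (or any of the others) ahead of the demo.

the all-hands, the planning session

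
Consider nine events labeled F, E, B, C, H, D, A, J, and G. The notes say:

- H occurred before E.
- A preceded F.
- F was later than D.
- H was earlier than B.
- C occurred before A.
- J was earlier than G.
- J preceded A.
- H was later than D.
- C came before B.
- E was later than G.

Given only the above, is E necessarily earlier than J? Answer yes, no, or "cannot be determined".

no

Tracing the constraints gives J → G → E, so J must come before E.
That means E cannot be before J.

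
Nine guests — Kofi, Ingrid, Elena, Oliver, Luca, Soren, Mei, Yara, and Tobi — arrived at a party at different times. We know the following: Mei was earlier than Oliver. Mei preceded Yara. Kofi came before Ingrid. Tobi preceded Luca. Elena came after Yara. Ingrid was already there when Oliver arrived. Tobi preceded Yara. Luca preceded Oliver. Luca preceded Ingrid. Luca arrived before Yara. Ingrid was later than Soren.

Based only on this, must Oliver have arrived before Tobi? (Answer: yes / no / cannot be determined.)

no

Tracing the constraints gives Tobi → Luca → Oliver, so Tobi must come before Oliver.
That means Oliver cannot be before Tobi.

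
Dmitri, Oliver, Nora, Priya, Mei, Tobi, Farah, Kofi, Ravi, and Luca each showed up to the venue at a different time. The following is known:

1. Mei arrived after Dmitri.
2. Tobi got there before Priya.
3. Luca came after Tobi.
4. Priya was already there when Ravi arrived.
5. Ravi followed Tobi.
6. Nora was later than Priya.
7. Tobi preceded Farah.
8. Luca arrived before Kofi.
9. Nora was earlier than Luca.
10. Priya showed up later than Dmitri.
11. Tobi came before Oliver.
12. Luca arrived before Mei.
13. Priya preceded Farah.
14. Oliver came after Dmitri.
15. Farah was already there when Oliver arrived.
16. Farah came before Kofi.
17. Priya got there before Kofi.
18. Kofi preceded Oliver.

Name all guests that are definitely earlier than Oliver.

Directly stated before Oliver: Dmitri, Farah, Kofi, and Tobi.
Luca reaches Oliver via Luca → Kofi → Oliver.
Nora reaches Oliver via Nora → Luca → Kofi → Oliver.
Priya reaches Oliver via Priya → Farah → Oliver.
No chain forces Ravi (or any of the others) ahead of Oliver.

Dmitri, Farah, Kofi, Luca, Nora, Priya, Tobi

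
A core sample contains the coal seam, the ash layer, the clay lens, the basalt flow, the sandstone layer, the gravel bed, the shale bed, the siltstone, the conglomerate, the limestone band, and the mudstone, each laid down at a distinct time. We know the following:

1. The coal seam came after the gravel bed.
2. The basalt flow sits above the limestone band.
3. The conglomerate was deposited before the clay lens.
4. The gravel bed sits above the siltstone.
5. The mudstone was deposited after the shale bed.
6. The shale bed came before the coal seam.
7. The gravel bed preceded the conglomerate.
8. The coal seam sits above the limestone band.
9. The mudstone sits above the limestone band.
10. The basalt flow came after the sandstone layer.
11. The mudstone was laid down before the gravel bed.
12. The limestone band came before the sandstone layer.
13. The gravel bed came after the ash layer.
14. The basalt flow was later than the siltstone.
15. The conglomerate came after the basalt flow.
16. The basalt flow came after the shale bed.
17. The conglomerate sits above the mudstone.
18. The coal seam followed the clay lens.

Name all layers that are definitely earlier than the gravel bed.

the ash layer, the limestone band, the mudstone, the shale bed, the siltstone

Directly stated before the gravel bed: the ash layer, the mudstone, and the siltstone.
The limestone band reaches the gravel bed via the limestone band → the mudstone → the gravel bed.
The shale bed reaches the gravel bed via the shale bed → the mudstone → the gravel bed.
No chain forces the conglomerate (or any of the others) ahead of the gravel bed.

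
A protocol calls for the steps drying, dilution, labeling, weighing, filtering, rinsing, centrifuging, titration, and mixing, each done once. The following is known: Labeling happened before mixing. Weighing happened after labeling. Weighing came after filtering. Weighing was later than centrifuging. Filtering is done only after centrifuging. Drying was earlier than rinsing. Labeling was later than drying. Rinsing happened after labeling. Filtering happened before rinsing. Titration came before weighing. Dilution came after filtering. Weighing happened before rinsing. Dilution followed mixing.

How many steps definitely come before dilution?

5

Directly stated before dilution: filtering and mixing.
Centrifuging reaches dilution via centrifuging → filtering → dilution.
Drying reaches dilution via drying → labeling → mixing → dilution.
Labeling reaches dilution via labeling → mixing → dilution.
That's centrifuging, drying, filtering, labeling, and mixing — 5 in all.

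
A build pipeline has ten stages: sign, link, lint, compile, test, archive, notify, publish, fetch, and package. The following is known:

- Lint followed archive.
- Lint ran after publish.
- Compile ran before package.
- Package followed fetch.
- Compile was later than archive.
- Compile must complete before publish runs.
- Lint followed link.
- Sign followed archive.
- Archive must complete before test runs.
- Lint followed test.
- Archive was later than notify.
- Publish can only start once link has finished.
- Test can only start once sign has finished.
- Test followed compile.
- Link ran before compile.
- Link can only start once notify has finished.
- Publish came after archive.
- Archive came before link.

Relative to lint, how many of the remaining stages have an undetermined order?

Forced before lint: archive, compile, link, notify, publish, sign, and test.
That leaves fetch and package with no forced order relative to lint — 2.

2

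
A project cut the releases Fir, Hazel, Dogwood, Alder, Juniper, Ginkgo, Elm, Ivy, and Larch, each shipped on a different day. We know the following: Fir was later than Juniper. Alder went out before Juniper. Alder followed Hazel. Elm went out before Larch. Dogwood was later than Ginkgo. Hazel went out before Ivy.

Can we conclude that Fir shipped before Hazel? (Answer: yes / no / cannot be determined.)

no

Tracing the constraints gives Hazel → Alder → Juniper → Fir, so Hazel must come before Fir.
That means Fir cannot be before Hazel.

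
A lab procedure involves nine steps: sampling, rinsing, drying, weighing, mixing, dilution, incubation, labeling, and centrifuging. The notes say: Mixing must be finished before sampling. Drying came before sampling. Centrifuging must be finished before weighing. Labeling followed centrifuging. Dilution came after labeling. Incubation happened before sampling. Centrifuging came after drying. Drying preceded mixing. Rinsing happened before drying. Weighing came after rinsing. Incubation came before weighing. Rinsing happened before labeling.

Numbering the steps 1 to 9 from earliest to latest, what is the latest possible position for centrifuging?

Centrifuging must come before dilution, labeling, and weighing — 3 steps forced after it.
Everything else can be placed before centrifuging in some valid order, so centrifuging can sit as late as position 9 − 3 = 6.

6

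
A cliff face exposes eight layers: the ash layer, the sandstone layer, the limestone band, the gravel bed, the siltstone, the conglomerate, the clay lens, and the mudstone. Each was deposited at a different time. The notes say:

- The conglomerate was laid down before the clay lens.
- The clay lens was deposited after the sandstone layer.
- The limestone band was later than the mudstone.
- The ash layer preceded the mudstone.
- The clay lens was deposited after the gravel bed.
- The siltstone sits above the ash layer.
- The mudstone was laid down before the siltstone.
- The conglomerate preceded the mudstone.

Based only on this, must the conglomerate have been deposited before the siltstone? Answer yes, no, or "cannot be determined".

yes

Chain the constraints: the conglomerate → the mudstone → the siltstone. Each link is directly stated, so the conglomerate comes before the siltstone.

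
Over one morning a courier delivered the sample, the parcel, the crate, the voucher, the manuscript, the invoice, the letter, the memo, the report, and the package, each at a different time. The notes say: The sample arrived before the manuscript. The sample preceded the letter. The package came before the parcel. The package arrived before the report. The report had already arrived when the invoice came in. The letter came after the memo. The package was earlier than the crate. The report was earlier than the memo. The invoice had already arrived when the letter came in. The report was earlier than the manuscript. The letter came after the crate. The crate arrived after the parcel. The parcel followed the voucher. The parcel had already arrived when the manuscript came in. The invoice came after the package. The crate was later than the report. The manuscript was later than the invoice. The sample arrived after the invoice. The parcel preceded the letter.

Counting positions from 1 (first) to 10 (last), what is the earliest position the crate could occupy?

The package, the parcel, the report, and the voucher must all come before the crate — 4 forced predecessors.
Nothing else is forced ahead of the crate, so its earliest slot is position 4 + 1 = 5.

5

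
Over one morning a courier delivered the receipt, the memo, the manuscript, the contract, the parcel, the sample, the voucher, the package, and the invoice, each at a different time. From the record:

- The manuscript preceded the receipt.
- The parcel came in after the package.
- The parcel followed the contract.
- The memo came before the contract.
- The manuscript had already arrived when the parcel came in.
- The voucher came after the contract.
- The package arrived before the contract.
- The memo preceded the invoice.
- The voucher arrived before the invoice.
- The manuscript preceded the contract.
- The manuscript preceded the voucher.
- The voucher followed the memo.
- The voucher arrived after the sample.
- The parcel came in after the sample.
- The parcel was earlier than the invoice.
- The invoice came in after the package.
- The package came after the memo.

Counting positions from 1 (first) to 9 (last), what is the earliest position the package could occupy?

2

The memo must come before the package — 1 forced predecessor.
Nothing else is forced ahead of the package, so its earliest slot is position 1 + 1 = 2.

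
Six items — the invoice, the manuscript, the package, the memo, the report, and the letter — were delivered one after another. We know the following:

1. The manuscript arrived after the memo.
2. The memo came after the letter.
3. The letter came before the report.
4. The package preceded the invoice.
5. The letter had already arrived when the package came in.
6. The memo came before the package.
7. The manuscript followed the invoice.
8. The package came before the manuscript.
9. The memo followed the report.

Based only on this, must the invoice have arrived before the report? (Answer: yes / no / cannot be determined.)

Tracing the constraints gives the report → the memo → the package → the invoice, so the report must come before the invoice.
That means the invoice cannot be before the report.

no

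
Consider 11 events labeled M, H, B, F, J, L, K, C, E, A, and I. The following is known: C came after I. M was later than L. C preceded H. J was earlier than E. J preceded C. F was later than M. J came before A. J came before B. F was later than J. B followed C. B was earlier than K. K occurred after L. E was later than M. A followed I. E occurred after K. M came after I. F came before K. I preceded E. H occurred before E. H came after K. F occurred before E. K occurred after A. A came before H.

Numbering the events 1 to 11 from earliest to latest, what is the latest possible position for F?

F must come before E, H, and K — 3 events forced after it.
Everything else can be placed before F in some valid order, so F can sit as late as position 11 − 3 = 8.

8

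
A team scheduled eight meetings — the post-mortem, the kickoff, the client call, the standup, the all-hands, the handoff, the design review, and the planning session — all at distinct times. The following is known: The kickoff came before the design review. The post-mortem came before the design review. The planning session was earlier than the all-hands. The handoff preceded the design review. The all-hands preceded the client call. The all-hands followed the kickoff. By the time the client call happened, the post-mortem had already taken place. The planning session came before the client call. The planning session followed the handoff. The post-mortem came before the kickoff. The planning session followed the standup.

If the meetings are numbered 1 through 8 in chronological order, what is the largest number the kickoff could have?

5

The kickoff must come before the all-hands, the client call, and the design review — 3 meetings forced after it.
Everything else can be placed before the kickoff in some valid order, so the kickoff can sit as late as position 8 − 3 = 5.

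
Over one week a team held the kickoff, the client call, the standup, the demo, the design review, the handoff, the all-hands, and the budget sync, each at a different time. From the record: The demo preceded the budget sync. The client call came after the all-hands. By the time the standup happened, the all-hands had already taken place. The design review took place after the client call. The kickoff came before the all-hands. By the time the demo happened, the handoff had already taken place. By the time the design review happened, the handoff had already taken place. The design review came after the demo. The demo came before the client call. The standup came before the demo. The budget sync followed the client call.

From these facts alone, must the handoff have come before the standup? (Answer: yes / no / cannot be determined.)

No chain of stated constraints runs from the handoff to the standup, and none runs from the standup to the handoff either.
So the relative order of the handoff and the standup is not fixed by the given facts.

cannot be determined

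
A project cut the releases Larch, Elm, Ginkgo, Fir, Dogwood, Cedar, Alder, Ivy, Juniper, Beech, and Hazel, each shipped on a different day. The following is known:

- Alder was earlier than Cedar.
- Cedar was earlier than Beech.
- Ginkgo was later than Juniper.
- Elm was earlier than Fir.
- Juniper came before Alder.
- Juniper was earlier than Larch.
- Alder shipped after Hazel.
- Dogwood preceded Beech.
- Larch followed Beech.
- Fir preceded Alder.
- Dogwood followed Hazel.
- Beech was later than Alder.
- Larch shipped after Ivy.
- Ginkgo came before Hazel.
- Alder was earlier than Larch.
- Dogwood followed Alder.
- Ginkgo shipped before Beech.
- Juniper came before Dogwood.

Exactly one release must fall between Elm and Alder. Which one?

Fir

Tracing the constraints gives Elm → Fir → Alder, so Fir sits after Elm and before Alder.
No other release is forced both after Elm and before Alder.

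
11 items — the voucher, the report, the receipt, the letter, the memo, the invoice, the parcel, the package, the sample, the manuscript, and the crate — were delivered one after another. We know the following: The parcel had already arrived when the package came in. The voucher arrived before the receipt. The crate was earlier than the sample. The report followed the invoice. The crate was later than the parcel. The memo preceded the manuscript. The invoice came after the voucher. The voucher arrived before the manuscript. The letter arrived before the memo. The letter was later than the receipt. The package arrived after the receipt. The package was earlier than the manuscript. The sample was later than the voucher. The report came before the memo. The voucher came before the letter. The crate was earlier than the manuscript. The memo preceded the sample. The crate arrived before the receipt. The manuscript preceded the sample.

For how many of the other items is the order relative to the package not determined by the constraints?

4

Forced before the package: the crate, the parcel, the receipt, and the voucher; forced after the package: the manuscript and the sample.
That leaves the invoice, the letter, the memo, and the report with no forced order relative to the package — 4.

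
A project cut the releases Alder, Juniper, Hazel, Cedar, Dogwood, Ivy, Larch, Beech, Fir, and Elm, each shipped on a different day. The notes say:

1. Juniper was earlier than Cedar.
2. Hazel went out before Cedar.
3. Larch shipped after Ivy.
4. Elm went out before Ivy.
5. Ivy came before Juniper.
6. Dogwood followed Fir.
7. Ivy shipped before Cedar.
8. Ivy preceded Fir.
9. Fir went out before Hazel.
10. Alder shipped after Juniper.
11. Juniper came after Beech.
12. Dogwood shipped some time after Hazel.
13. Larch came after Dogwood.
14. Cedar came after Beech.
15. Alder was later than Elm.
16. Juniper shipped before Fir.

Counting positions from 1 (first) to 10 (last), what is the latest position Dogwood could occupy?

9

Dogwood must come before Larch — 1 release forced after it.
Everything else can be placed before Dogwood in some valid order, so Dogwood can sit as late as position 10 − 1 = 9.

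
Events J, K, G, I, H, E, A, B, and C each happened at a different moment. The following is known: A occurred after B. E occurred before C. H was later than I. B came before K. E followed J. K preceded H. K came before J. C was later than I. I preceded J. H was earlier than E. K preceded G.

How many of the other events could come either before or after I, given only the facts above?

Forced after I: C, E, H, and J.
That leaves A, B, G, and K with no forced order relative to I — 4.

4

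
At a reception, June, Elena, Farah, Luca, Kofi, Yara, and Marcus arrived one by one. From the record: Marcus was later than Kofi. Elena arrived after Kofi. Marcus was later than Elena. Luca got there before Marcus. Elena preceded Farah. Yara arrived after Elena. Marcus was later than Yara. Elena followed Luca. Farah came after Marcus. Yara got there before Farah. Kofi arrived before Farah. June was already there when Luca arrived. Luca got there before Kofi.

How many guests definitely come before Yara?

Directly stated before Yara: Elena.
June reaches Yara via June → Luca → Elena → Yara.
Kofi reaches Yara via Kofi → Elena → Yara.
Luca reaches Yara via Luca → Elena → Yara.
That's Elena, June, Kofi, and Luca — 4 in all.

4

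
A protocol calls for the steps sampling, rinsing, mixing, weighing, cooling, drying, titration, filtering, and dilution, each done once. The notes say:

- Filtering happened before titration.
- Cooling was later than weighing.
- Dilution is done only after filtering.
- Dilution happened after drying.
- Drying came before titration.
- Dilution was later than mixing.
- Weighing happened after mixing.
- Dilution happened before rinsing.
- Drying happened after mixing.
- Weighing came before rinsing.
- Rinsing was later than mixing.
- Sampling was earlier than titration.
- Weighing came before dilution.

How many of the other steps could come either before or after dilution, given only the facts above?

3

Forced before dilution: drying, filtering, mixing, and weighing; forced after dilution: rinsing.
That leaves cooling, sampling, and titration with no forced order relative to dilution — 3.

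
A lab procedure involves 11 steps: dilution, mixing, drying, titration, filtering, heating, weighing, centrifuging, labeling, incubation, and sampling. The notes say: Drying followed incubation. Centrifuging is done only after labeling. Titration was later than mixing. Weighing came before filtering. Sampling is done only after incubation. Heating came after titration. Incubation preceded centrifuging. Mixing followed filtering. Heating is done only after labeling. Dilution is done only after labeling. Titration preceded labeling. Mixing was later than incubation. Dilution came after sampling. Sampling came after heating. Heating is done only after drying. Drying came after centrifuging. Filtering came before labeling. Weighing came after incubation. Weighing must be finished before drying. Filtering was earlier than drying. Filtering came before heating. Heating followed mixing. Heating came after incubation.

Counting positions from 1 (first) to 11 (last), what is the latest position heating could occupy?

9

Heating must come before dilution and sampling — 2 steps forced after it.
Everything else can be placed before heating in some valid order, so heating can sit as late as position 11 − 2 = 9.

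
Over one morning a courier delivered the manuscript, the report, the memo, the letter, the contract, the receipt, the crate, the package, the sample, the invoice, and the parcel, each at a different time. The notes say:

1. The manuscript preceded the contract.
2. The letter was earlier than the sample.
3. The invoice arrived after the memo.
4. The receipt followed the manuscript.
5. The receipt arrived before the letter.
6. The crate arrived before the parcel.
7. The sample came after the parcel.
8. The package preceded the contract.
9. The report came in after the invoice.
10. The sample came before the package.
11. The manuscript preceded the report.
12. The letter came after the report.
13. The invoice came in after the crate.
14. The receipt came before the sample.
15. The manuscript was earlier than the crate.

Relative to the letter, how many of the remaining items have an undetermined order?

1

Forced before the letter: the crate, the invoice, the manuscript, the memo, the receipt, and the report; forced after the letter: the contract, the package, and the sample.
That leaves the parcel with no forced order relative to the letter — 1.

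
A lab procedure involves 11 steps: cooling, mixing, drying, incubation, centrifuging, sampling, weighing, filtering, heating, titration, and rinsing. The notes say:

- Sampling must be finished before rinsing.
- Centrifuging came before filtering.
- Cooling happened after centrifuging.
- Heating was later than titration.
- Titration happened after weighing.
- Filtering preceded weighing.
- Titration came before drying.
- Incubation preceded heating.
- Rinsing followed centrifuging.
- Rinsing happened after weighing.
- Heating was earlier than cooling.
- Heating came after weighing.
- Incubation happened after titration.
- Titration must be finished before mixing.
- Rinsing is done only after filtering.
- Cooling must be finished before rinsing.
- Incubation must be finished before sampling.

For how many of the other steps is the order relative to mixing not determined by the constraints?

Forced before mixing: centrifuging, filtering, titration, and weighing.
That leaves cooling, drying, heating, incubation, rinsing, and sampling with no forced order relative to mixing — 6.

6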